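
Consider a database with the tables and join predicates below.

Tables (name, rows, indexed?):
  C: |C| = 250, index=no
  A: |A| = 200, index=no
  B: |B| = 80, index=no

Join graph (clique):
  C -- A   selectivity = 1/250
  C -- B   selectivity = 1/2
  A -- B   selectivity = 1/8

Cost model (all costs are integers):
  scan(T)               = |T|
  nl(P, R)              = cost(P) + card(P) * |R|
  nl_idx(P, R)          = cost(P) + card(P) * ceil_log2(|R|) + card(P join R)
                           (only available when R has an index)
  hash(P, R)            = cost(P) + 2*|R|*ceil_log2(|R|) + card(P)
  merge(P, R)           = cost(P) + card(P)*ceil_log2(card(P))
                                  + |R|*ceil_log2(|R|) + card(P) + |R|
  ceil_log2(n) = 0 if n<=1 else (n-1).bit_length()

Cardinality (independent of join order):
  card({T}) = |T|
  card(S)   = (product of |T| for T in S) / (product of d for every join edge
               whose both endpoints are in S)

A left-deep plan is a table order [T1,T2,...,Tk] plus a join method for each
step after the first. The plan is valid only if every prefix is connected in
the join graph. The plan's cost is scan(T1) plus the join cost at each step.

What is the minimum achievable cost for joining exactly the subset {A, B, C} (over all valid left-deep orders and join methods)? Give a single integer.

Selinger DP over subsets of {A,B,C}:
  {C}: scan cost=250, card=250
  {A}: scan cost=200, card=200
  {B}: scan cost=80, card=80
  {AC}: card=200; try (A,hash)→3700, (C,merge)→4250, (A,merge)→4300, (C,hash)→4400, (C,nl)→50200, (A,nl)→50250; best=3700 via (A,hash)
  {BC}: card=10000; try (B,hash)→1620, (C,merge)→2970, (B,merge)→3140, (C,hash)→4160, (C,nl)→20080, (B,nl)→20250; best=1620 via (B,hash)
  {AB}: card=2000; try (B,hash)→1520, (A,merge)→2520, (B,merge)→2640, (A,hash)→3360, (A,nl)→16080, (B,nl)→16200; best=1520 via (B,hash)
  {ABC}: card=1000; try (B,hash)→5020, (B,merge)→6140, (C,hash)→7520, (A,hash)→14820, (B,nl)→19700, (C,merge)→27770 …(+3); best=5020 via (B,hash)

5020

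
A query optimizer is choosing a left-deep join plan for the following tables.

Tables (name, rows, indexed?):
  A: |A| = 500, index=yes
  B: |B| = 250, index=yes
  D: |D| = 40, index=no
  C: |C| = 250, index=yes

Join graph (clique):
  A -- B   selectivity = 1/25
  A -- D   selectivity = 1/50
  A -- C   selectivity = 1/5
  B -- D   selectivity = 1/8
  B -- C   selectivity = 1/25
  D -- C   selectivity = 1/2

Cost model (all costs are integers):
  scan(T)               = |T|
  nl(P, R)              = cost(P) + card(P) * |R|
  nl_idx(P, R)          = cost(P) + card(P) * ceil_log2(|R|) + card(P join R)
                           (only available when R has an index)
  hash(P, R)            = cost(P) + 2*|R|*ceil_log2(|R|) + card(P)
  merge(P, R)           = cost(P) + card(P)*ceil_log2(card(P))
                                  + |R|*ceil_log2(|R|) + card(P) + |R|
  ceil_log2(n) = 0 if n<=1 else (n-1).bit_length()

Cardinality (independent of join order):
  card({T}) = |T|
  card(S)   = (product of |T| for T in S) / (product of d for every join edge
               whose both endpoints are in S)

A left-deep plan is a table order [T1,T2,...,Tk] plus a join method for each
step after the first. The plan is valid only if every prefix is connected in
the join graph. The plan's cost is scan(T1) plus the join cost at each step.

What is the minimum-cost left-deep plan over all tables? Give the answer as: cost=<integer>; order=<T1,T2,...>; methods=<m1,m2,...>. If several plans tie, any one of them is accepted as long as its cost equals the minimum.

cost=9000; order=D,A,B,C; methods=nl_idx,nl_idx,hash

Selinger DP (subsets sized 1..n):
  {A}: scan cost=500, card=500
  {B}: scan cost=250, card=250
  {D}: scan cost=40, card=40
  {C}: scan cost=250, card=250
  {AB}: card=5000; try (B,hash)→5000, (A,merge)→7500, (A,nl_idx)→7500, (B,merge)→7750, (B,nl_idx)→9500, (A,hash)→9500 …(+2); best=5000 via (B,hash)
  {AD}: card=400; try (A,nl_idx)→800, (D,hash)→1480, (A,merge)→5320, (D,merge)→5780, (A,hash)→9080, (A,nl)→20040 …(+1); best=800 via (A,nl_idx)
  {AC}: card=25000; try (C,hash)→5000, (A,merge)→7500, (C,merge)→7750, (A,hash)→9500, (A,nl_idx)→27500, (C,nl_idx)→29500 …(+2); best=5000 via (C,hash)
  {BD}: card=1250; try (D,hash)→980, (B,nl_idx)→1610, (B,merge)→2570, (D,merge)→2780, (B,hash)→4080, (B,nl)→10040 …(+1); best=980 via (D,hash)
  {BC}: card=2500; try (C,hash)→4500, (B,hash)→4500, (C,merge)→4750, (C,nl_idx)→4750, (B,merge)→4750, (B,nl_idx)→4750 …(+2); best=4500 via (C,hash)
  {CD}: card=5000; try (D,hash)→980, (C,merge)→2570, (D,merge)→2780, (C,hash)→4080, (C,nl_idx)→5360, (C,nl)→10040 …(+1); best=980 via (D,hash)
  {ABD}: card=500; try (B,nl_idx)→4500, (B,hash)→5200, (B,merge)→7050, (D,hash)→10480, (A,hash)→11230, (A,nl_idx)→12730 …(+5); best=4500 via (B,nl_idx)
  {ABC}: card=10000; try (C,hash)→14000, (A,hash)→16000, (B,hash)→34000, (A,nl_idx)→37000, (A,merge)→42000, (C,nl_idx)→55000 …(+6); best=14000 via (C,hash)
  {ACD}: card=10000; try (C,hash)→5200, (C,merge)→7050, (C,nl_idx)→14000, (A,hash)→14980, (D,hash)→30480, (A,nl_idx)→55980 …(+5); best=5200 via (C,hash)
  {BCD}: card=6250; try (C,hash)→6230, (D,hash)→7480, (B,hash)→9980, (C,nl_idx)→17230, (C,merge)→18230, (D,merge)→37280 …(+5); best=6230 via (C,hash)
  {ABCD}: card=500; try (C,hash)→9000, (C,nl_idx)→9000, (C,merge)→11750, (B,hash)→19200, (A,hash)→21480, (D,hash)→24480 …(+9); best=9000 via (C,hash)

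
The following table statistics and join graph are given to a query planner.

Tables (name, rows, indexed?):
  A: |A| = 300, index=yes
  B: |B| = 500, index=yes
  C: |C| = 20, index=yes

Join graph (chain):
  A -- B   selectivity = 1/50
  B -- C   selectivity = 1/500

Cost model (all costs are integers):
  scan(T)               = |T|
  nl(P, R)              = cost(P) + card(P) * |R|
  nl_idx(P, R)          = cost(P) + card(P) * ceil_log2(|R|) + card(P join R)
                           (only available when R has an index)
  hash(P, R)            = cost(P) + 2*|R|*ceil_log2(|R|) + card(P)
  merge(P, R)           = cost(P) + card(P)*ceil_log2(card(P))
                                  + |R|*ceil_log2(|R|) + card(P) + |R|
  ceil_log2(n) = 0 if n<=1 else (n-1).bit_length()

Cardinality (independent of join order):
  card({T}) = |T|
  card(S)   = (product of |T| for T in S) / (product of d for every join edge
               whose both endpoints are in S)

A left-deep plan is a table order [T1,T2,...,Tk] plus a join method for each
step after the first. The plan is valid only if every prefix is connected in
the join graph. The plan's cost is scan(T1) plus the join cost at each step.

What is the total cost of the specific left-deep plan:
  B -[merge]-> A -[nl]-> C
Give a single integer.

step 1: scan B: cost=500, card=500
step 2: join A via merge
    card(P join A) = 500*300/(50) = 3000
    cost = 500 + 500*9 + 300*9 + 500 + 300 = 8500
step 3: join C via nl
    card(P join C) = 3000*20/(500) = 120
    cost = 8500 + 3000*20 = 68500

68500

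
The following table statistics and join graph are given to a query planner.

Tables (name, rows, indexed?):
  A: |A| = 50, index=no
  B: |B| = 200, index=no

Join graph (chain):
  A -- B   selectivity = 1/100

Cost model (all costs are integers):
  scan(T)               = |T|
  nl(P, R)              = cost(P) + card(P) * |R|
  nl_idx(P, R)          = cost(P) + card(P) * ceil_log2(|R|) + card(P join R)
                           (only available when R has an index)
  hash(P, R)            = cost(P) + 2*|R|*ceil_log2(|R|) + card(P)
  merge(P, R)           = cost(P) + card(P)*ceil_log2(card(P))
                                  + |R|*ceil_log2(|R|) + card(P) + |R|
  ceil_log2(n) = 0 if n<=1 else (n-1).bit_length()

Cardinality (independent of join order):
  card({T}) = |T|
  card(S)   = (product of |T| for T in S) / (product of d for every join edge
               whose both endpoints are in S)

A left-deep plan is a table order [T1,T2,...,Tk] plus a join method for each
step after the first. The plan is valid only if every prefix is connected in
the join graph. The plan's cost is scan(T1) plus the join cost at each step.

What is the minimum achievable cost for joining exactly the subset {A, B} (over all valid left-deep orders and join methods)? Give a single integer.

1000

Selinger DP over subsets of {A,B}:
  {A}: scan cost=50, card=50
  {B}: scan cost=200, card=200
  {AB}: card=100; try (A,hash)→1000, (B,merge)→2200, (A,merge)→2350, (B,hash)→3300, (B,nl)→10050, (A,nl)→10200; best=1000 via (A,hash)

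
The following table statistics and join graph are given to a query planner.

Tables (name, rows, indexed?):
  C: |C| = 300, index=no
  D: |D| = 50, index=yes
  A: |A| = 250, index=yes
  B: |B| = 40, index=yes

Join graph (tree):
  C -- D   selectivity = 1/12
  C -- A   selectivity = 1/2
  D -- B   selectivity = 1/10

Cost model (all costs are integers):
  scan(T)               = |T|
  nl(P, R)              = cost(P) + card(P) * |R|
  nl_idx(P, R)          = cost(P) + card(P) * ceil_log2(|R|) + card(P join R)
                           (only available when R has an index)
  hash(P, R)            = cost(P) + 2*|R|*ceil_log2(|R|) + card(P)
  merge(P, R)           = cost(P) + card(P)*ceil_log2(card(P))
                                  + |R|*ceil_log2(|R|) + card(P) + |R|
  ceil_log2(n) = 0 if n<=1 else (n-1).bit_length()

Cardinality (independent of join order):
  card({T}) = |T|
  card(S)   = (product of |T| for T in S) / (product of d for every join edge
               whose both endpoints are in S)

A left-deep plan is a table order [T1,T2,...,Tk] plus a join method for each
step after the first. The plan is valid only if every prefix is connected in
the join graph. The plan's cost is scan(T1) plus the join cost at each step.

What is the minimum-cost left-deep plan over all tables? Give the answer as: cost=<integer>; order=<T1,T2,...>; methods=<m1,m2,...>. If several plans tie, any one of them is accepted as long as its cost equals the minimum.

cost=11930; order=C,D,B,A; methods=hash,hash,hash

Selinger DP (subsets sized 1..n):
  {C}: scan cost=300, card=300
  {D}: scan cost=50, card=50
  {A}: scan cost=250, card=250
  {B}: scan cost=40, card=40
  {CD}: card=1250; try (D,hash)→1200, (D,nl_idx)→3350, (C,merge)→3400, (D,merge)→3650, (C,hash)→5500, (C,nl)→15050 …(+1); best=1200 via (D,hash)
  {AC}: card=37500; try (A,hash)→4600, (C,merge)→5500, (A,merge)→5550, (C,hash)→5900, (A,nl_idx)→40200, (C,nl)→75250 …(+1); best=4600 via (A,hash)
  {BD}: card=200; try (D,nl_idx)→480, (B,nl_idx)→550, (B,hash)→580, (D,merge)→670, (D,hash)→680, (B,merge)→680 …(+2); best=480 via (D,nl_idx)
  {ACD}: card=156250; try (A,hash)→6450, (A,merge)→18450, (D,hash)→42700, (A,nl_idx)→167450, (A,nl)→313700, (D,nl_idx)→385850 …(+2); best=6450 via (A,hash)
  {BCD}: card=5000; try (B,hash)→2930, (C,merge)→5280, (C,hash)→6080, (B,nl_idx)→13700, (B,merge)→16480, (B,nl)→51200 …(+1); best=2930 via (B,hash)
  {ABCD}: card=625000; try (A,hash)→11930, (A,merge)→75180, (B,hash)→163180, (A,nl_idx)→667930, (A,nl)→1252930, (B,nl_idx)→1568950 …(+2); best=11930 via (A,hash)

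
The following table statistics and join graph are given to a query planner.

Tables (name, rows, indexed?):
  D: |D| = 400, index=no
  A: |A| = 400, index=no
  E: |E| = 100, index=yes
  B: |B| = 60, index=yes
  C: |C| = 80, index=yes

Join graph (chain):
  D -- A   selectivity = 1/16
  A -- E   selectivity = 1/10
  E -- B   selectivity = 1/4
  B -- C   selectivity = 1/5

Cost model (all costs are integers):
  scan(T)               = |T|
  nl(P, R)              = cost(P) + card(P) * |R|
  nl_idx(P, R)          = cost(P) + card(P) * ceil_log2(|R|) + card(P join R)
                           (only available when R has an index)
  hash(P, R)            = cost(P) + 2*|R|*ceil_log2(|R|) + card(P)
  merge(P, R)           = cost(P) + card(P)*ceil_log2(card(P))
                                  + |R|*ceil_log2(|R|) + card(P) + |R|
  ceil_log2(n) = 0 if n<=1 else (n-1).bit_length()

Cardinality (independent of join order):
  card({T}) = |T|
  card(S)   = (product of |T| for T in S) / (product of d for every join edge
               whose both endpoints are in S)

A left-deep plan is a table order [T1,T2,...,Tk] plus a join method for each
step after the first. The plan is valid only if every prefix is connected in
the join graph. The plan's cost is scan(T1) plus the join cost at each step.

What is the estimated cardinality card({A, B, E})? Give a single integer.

Tables in S: A(400), B(60), E(100)
Edges inside S: A-E(d=10), E-B(d=4)
numerator = 400 * 60 * 100 = 2400000
denominator = 10 * 4 = 40
card(S) = 2400000 / 40 = 60000

60000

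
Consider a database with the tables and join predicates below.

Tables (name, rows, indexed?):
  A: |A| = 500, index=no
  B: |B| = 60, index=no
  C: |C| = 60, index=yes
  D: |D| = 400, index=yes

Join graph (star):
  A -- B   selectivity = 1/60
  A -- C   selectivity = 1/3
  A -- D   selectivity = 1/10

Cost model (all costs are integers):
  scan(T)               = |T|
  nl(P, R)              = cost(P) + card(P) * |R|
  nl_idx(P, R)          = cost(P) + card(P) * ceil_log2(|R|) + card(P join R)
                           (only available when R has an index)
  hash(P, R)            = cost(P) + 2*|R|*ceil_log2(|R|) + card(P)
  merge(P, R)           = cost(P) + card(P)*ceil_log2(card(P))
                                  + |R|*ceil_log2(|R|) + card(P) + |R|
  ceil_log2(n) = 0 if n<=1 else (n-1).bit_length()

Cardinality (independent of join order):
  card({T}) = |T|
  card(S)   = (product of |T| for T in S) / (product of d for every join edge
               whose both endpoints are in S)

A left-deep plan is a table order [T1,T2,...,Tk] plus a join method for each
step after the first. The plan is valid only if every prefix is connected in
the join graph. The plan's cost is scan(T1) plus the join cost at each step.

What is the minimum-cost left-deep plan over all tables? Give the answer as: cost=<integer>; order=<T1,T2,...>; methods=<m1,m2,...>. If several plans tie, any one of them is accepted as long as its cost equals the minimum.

Selinger DP (subsets sized 1..n):
  {A}: scan cost=500, card=500
  {B}: scan cost=60, card=60
  {C}: scan cost=60, card=60
  {D}: scan cost=400, card=400
  {AB}: card=500; try (B,hash)→1720, (A,merge)→5480, (B,merge)→5920, (A,hash)→9120, (A,nl)→30060, (B,nl)→30500; best=1720 via (B,hash)
  {AC}: card=10000; try (C,hash)→1720, (A,merge)→5480, (C,merge)→5920, (A,hash)→9120, (C,nl_idx)→13500, (A,nl)→30060 …(+1); best=1720 via (C,hash)
  {AD}: card=20000; try (D,hash)→8200, (A,merge)→9400, (D,merge)→9500, (A,hash)→9800, (D,nl_idx)→25000, (A,nl)→200400 …(+1); best=8200 via (D,hash)
  {ABC}: card=10000; try (C,hash)→2940, (C,merge)→7140, (B,hash)→12440, (C,nl_idx)→14720, (C,nl)→31720, (B,merge)→152140 …(+1); best=2940 via (C,hash)
  {ABD}: card=20000; try (D,hash)→9420, (D,merge)→10720, (D,nl_idx)→26220, (B,hash)→28920, (D,nl)→201720, (B,merge)→328620 …(+1); best=9420 via (D,hash)
  {ACD}: card=400000; try (D,hash)→18920, (C,hash)→28920, (D,merge)→155720, (C,merge)→328620, (D,nl_idx)→491720, (C,nl_idx)→528200 …(+2); best=18920 via (D,hash)
  {ABCD}: card=400000; try (D,hash)→20140, (C,hash)→30140, (D,merge)→156940, (C,merge)→329840, (B,hash)→419640, (D,nl_idx)→492940 …(+5); best=20140 via (D,hash)

cost=20140; order=A,B,C,D; methods=hash,hash,hash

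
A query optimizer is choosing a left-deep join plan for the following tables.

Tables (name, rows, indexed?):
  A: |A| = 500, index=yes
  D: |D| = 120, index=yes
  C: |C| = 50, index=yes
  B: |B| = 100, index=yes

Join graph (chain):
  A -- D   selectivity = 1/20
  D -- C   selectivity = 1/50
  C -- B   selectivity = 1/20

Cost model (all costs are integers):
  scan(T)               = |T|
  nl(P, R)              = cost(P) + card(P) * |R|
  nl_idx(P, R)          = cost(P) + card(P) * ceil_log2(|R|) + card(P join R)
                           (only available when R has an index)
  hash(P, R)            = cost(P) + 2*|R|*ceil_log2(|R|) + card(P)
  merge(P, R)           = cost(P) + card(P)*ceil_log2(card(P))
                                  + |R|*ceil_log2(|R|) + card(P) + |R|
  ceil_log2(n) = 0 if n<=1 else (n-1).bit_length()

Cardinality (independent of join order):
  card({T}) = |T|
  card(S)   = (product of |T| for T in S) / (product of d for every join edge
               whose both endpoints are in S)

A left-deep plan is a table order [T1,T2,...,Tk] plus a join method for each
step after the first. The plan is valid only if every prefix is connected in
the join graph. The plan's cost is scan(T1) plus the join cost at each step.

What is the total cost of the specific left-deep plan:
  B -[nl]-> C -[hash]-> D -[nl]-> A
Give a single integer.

step 1: scan B: cost=100, card=100
step 2: join C via nl
    card(P join C) = 100*50/(20) = 250
    cost = 100 + 100*50 = 5100
step 3: join D via hash
    card(P join D) = 250*120/(50) = 600
    cost = 5100 + 2*120*7 + 250 = 7030
step 4: join A via nl
    card(P join A) = 600*500/(20) = 15000
    cost = 7030 + 600*500 = 307030

307030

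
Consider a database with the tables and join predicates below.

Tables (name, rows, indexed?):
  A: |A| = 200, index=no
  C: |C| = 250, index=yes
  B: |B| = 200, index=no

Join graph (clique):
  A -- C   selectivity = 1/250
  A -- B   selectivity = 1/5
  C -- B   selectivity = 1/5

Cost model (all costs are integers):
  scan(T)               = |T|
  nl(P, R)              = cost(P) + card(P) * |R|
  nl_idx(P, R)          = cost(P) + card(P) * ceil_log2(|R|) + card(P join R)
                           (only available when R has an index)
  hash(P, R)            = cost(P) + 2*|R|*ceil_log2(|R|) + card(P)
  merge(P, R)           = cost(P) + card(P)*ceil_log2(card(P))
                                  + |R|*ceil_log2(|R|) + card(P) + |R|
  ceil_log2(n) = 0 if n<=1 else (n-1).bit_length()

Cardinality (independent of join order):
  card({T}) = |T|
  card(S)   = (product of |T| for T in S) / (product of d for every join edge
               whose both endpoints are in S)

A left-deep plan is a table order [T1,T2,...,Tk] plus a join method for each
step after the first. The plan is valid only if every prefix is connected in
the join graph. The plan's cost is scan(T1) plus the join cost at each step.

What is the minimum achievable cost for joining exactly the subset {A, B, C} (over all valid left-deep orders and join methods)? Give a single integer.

Selinger DP over subsets of {A,B,C}:
  {A}: scan cost=200, card=200
  {C}: scan cost=250, card=250
  {B}: scan cost=200, card=200
  {AC}: card=200; try (C,nl_idx)→2000, (A,hash)→3700, (C,merge)→4250, (A,merge)→4300, (C,hash)→4400, (C,nl)→50200 …(+1); best=2000 via (C,nl_idx)
  {AB}: card=8000; try (B,hash)→3600, (A,hash)→3600, (B,merge)→3800, (A,merge)→3800, (B,nl)→40200, (A,nl)→40200; best=3600 via (B,hash)
  {BC}: card=10000; try (B,hash)→3700, (C,merge)→4250, (B,merge)→4300, (C,hash)→4400, (C,nl_idx)→11800, (C,nl)→50200 …(+1); best=3700 via (B,hash)
  {ABC}: card=1600; try (B,hash)→5400, (B,merge)→5600, (C,hash)→15600, (A,hash)→16900, (B,nl)→42000, (C,nl_idx)→69200 …(+4); best=5400 via (B,hash)

5400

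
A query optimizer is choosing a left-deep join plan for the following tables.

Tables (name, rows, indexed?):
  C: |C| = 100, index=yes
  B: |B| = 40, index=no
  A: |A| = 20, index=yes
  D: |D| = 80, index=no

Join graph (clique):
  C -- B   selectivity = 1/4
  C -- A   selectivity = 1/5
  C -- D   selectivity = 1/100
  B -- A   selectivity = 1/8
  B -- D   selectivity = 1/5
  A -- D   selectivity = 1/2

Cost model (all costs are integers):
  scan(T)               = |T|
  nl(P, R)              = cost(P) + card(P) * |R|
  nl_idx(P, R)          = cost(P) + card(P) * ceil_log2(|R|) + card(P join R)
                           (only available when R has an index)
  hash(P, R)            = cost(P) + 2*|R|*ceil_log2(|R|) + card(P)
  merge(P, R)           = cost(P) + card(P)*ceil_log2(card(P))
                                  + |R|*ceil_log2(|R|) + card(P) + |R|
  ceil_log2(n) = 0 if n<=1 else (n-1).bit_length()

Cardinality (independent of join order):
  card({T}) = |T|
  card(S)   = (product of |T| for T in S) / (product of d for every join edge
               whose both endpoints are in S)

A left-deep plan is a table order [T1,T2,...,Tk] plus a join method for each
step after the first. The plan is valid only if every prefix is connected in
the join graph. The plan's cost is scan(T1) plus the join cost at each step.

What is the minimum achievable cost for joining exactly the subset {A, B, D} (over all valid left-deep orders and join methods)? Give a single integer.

Selinger DP over subsets of {A,B,D}:
  {B}: scan cost=40, card=40
  {A}: scan cost=20, card=20
  {D}: scan cost=80, card=80
  {AB}: card=100; try (A,hash)→280, (A,nl_idx)→340, (B,merge)→420, (A,merge)→440, (B,hash)→520, (B,nl)→820 …(+1); best=280 via (A,hash)
  {BD}: card=640; try (B,hash)→640, (D,merge)→960, (B,merge)→1000, (D,hash)→1200, (D,nl)→3240, (B,nl)→3280; best=640 via (B,hash)
  {AD}: card=800; try (A,hash)→360, (D,merge)→780, (A,merge)→840, (D,hash)→1160, (A,nl_idx)→1280, (D,nl)→1620 …(+1); best=360 via (A,hash)
  {ABD}: card=800; try (A,hash)→1480, (D,hash)→1500, (B,hash)→1640, (D,merge)→1720, (A,nl_idx)→4640, (A,merge)→7800 …(+4); best=1480 via (A,hash)

1480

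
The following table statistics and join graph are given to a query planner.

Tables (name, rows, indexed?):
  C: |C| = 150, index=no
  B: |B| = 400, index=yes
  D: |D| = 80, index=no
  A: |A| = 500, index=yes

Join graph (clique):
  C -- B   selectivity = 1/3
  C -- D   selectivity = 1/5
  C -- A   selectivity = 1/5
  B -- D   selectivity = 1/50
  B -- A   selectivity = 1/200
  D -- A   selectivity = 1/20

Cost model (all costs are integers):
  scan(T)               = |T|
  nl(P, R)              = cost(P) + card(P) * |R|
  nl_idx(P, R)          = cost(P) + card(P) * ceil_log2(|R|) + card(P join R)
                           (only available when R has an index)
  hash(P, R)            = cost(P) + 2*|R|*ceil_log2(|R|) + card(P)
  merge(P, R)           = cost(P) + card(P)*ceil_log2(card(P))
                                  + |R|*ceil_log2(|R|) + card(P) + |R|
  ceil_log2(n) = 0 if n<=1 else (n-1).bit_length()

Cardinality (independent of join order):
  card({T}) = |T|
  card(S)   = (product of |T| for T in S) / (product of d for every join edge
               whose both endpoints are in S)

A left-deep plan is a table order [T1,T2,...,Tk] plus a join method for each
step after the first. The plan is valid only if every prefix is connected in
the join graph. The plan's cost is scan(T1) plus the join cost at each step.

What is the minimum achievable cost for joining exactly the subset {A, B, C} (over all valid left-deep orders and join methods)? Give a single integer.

Selinger DP over subsets of {A,B,C}:
  {C}: scan cost=150, card=150
  {B}: scan cost=400, card=400
  {A}: scan cost=500, card=500
  {BC}: card=20000; try (C,hash)→3200, (B,merge)→5500, (C,merge)→5750, (B,hash)→7500, (B,nl_idx)→21500, (B,nl)→60150 …(+1); best=3200 via (C,hash)
  {AC}: card=15000; try (C,hash)→3400, (A,merge)→6500, (C,merge)→6850, (A,hash)→9300, (A,nl_idx)→16500, (A,nl)→75150 …(+1); best=3400 via (C,hash)
  {AB}: card=1000; try (A,nl_idx)→5000, (B,nl_idx)→6000, (B,hash)→8200, (A,merge)→9400, (B,merge)→9500, (A,hash)→9800 …(+2); best=5000 via (A,nl_idx)
  {ABC}: card=10000; try (C,hash)→8400, (C,merge)→17350, (B,hash)→25600, (A,hash)→32200, (B,nl_idx)→148400, (C,nl)→155000 …(+5); best=8400 via (C,hash)

8400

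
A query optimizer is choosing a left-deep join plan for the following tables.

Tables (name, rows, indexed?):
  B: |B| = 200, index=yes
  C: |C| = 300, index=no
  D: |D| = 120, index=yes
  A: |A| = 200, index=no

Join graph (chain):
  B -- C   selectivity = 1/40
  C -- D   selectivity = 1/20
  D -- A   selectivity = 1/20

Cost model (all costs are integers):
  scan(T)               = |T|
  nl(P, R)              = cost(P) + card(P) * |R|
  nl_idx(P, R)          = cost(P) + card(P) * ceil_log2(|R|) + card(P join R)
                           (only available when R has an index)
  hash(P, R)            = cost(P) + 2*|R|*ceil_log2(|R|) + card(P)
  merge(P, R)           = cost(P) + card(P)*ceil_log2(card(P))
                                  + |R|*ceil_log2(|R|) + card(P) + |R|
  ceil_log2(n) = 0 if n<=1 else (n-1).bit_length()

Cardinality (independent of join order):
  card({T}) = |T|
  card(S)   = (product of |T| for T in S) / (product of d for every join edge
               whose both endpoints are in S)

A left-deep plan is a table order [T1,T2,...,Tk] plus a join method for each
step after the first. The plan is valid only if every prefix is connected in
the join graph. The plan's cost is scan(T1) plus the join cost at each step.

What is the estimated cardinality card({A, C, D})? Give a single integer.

Tables in S: A(200), C(300), D(120)
Edges inside S: C-D(d=20), D-A(d=20)
numerator = 200 * 300 * 120 = 7200000
denominator = 20 * 20 = 400
card(S) = 7200000 / 400 = 18000

18000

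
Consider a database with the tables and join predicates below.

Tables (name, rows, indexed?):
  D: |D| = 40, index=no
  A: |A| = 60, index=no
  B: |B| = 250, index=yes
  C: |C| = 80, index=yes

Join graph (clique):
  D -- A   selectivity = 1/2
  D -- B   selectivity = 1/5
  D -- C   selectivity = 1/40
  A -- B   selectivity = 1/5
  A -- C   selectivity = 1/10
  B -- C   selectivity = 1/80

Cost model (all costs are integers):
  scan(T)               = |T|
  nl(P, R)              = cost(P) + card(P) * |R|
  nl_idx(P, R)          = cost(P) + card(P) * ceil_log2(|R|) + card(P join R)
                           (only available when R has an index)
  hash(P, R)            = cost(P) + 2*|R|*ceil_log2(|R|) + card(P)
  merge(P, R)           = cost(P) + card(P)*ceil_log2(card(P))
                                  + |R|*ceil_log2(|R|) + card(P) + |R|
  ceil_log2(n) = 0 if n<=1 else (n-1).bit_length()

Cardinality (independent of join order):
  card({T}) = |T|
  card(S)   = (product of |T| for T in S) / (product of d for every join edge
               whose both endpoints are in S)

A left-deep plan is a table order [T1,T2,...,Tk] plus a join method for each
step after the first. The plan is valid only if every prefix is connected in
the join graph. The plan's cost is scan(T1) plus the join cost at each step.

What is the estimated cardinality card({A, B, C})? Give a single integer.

Tables in S: A(60), B(250), C(80)
Edges inside S: A-B(d=5), A-C(d=10), B-C(d=80)
numerator = 60 * 250 * 80 = 1200000
denominator = 5 * 10 * 80 = 4000
card(S) = 1200000 / 4000 = 300

300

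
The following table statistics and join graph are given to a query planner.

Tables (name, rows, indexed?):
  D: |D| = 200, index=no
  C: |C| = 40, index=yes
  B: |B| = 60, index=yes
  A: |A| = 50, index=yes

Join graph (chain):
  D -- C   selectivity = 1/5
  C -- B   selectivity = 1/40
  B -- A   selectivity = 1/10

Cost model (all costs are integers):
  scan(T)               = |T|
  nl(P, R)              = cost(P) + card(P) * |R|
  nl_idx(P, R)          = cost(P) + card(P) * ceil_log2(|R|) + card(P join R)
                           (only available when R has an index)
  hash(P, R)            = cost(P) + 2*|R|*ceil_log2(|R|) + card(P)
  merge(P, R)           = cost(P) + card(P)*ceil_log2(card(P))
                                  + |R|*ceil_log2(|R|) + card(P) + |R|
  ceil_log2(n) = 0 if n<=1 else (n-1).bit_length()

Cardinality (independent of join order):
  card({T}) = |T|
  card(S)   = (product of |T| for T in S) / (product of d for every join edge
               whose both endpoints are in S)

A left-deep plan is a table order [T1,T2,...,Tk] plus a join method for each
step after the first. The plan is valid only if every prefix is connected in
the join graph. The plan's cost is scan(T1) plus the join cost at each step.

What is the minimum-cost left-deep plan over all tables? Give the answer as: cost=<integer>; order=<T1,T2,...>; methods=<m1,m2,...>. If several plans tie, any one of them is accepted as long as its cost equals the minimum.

Selinger DP (subsets sized 1..n):
  {D}: scan cost=200, card=200
  {C}: scan cost=40, card=40
  {B}: scan cost=60, card=60
  {A}: scan cost=50, card=50
  {CD}: card=1600; try (C,hash)→880, (D,merge)→2120, (C,merge)→2280, (C,nl_idx)→3000, (D,hash)→3280, (D,nl)→8040 …(+1); best=880 via (C,hash)
  {BC}: card=60; try (B,nl_idx)→340, (C,nl_idx)→480, (C,hash)→600, (B,merge)→740, (C,merge)→760, (B,hash)→800 …(+2); best=340 via (B,nl_idx)
  {AB}: card=300; try (B,nl_idx)→650, (A,hash)→720, (A,nl_idx)→720, (B,hash)→820, (B,merge)→820, (A,merge)→830 …(+2); best=650 via (B,nl_idx)
  {BCD}: card=2400; try (D,merge)→2560, (B,hash)→3200, (D,hash)→3600, (D,nl)→12340, (B,nl_idx)→12880, (B,merge)→20500 …(+1); best=2560 via (D,merge)
  {ABC}: card=300; try (A,hash)→1000, (A,nl_idx)→1000, (A,merge)→1110, (C,hash)→1430, (C,nl_idx)→2750, (A,nl)→3340 …(+2); best=1000 via (A,hash)
  {ABCD}: card=12000; try (D,hash)→4500, (A,hash)→5560, (D,merge)→5800, (A,nl_idx)→28960, (A,merge)→34110, (D,nl)→61000 …(+1); best=4500 via (D,hash)

cost=4500; order=C,B,A,D; methods=nl_idx,hash,hash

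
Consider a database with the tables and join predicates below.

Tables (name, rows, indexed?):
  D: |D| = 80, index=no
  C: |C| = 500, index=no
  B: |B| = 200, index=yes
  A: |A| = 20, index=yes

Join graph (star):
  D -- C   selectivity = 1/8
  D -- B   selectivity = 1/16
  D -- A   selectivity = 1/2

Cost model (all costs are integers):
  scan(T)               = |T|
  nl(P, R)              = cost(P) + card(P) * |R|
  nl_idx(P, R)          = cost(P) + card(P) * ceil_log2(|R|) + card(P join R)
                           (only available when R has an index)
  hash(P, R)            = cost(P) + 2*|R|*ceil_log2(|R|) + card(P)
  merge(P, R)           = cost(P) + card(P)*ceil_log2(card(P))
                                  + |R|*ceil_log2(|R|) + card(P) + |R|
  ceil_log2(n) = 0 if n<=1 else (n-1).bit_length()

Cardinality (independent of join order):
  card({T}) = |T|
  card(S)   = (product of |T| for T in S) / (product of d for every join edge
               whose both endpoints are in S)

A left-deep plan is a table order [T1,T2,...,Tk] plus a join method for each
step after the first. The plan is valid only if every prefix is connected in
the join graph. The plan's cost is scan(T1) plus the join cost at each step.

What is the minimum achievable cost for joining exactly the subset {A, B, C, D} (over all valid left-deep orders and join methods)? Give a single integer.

21720

Selinger DP over subsets of {A,B,C,D}:
  {D}: scan cost=80, card=80
  {C}: scan cost=500, card=500
  {B}: scan cost=200, card=200
  {A}: scan cost=20, card=20
  {CD}: card=5000; try (D,hash)→2120, (C,merge)→5720, (D,merge)→6140, (C,hash)→9160, (C,nl)→40080, (D,nl)→40500; best=2120 via (D,hash)
  {BD}: card=1000; try (D,hash)→1520, (B,nl_idx)→1720, (B,merge)→2520, (D,merge)→2640, (B,hash)→3360, (B,nl)→16080 …(+1); best=1520 via (D,hash)
  {AD}: card=800; try (A,hash)→360, (D,merge)→780, (A,merge)→840, (D,hash)→1160, (A,nl_idx)→1280, (D,nl)→1620 …(+1); best=360 via (A,hash)
  {BCD}: card=62500; try (B,hash)→10320, (C,hash)→11520, (C,merge)→17520, (B,merge)→73920, (B,nl_idx)→104620, (C,nl)→501520 …(+1); best=10320 via (B,hash)
  {ACD}: card=50000; try (A,hash)→7320, (C,hash)→10160, (C,merge)→14160, (A,merge)→72240, (A,nl_idx)→77120, (A,nl)→102120 …(+1); best=7320 via (A,hash)
  {ABD}: card=10000; try (A,hash)→2720, (B,hash)→4360, (B,merge)→10960, (A,merge)→12640, (A,nl_idx)→16520, (B,nl_idx)→16760 …(+2); best=2720 via (A,hash)
  {ABCD}: card=625000; try (C,hash)→21720, (B,hash)→60520, (A,hash)→73020, (C,merge)→157720, (B,merge)→859120, (A,nl_idx)→947820 …(+5); best=21720 via (C,hash)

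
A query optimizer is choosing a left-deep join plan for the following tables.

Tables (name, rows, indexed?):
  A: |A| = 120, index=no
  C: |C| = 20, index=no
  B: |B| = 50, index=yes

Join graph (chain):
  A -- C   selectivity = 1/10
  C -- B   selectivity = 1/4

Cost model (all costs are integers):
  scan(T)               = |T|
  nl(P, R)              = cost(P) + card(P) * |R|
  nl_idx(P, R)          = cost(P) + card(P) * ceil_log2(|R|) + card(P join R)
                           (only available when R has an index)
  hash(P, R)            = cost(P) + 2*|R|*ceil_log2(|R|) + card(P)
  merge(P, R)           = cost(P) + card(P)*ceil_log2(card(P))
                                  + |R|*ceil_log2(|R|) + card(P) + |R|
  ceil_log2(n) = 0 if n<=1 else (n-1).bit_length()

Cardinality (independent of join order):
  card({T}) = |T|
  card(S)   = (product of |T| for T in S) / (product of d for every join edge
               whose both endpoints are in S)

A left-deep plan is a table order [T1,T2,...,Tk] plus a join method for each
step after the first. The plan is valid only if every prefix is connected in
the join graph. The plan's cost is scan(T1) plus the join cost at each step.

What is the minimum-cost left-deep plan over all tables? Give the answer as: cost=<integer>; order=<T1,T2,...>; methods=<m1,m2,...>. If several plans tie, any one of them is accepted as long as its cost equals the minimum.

cost=1280; order=A,C,B; methods=hash,hash

Selinger DP (subsets sized 1..n):
  {A}: scan cost=120, card=120
  {C}: scan cost=20, card=20
  {B}: scan cost=50, card=50
  {AC}: card=240; try (C,hash)→440, (A,merge)→1100, (C,merge)→1200, (A,hash)→1720, (A,nl)→2420, (C,nl)→2520; best=440 via (C,hash)
  {BC}: card=250; try (C,hash)→300, (B,nl_idx)→390, (B,merge)→490, (C,merge)→520, (B,hash)→640, (B,nl)→1020 …(+1); best=300 via (C,hash)
  {ABC}: card=3000; try (B,hash)→1280, (A,hash)→2230, (B,merge)→2950, (A,merge)→3510, (B,nl_idx)→4880, (B,nl)→12440 …(+1); best=1280 via (B,hash)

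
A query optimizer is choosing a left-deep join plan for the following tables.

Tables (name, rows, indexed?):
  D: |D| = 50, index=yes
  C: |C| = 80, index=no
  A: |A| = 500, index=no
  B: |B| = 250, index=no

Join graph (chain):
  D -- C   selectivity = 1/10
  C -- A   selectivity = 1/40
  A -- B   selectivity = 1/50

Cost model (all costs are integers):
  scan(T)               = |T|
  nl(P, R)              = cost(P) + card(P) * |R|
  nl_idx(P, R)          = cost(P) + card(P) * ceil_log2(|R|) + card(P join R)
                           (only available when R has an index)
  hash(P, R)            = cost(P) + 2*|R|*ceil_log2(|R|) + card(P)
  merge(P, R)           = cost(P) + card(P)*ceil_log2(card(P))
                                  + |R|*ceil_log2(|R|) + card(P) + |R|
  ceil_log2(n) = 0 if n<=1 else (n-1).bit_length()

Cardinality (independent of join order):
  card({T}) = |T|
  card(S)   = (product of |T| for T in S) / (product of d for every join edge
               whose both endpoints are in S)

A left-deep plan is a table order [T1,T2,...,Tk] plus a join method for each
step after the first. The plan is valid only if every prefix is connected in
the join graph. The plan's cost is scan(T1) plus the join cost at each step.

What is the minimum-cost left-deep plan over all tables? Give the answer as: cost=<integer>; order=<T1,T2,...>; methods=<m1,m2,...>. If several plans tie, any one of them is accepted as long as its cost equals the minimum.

cost=12720; order=A,C,B,D; methods=hash,hash,hash

Selinger DP (subsets sized 1..n):
  {D}: scan cost=50, card=50
  {C}: scan cost=80, card=80
  {A}: scan cost=500, card=500
  {B}: scan cost=250, card=250
  {CD}: card=400; try (D,hash)→760, (D,nl_idx)→960, (C,merge)→1040, (D,merge)→1070, (C,hash)→1220, (C,nl)→4050 …(+1); best=760 via (D,hash)
  {AC}: card=1000; try (C,hash)→2120, (A,merge)→5720, (C,merge)→6140, (A,hash)→9160, (A,nl)→40080, (C,nl)→40500; best=2120 via (C,hash)
  {AB}: card=2500; try (B,hash)→5000, (A,merge)→7500, (B,merge)→7750, (A,hash)→9500, (A,nl)→125250, (B,nl)→125500; best=5000 via (B,hash)
  {ACD}: card=5000; try (D,hash)→3720, (A,merge)→9760, (A,hash)→10160, (D,nl_idx)→13120, (D,merge)→13470, (D,nl)→52120 …(+1); best=3720 via (D,hash)
  {ABC}: card=5000; try (B,hash)→7120, (C,hash)→8620, (B,merge)→15370, (C,merge)→38140, (C,nl)→205000, (B,nl)→252120; best=7120 via (B,hash)
  {ABCD}: card=25000; try (D,hash)→12720, (B,hash)→12720, (D,nl_idx)→62120, (B,merge)→75970, (D,merge)→77470, (D,nl)→257120 …(+1); best=12720 via (D,hash)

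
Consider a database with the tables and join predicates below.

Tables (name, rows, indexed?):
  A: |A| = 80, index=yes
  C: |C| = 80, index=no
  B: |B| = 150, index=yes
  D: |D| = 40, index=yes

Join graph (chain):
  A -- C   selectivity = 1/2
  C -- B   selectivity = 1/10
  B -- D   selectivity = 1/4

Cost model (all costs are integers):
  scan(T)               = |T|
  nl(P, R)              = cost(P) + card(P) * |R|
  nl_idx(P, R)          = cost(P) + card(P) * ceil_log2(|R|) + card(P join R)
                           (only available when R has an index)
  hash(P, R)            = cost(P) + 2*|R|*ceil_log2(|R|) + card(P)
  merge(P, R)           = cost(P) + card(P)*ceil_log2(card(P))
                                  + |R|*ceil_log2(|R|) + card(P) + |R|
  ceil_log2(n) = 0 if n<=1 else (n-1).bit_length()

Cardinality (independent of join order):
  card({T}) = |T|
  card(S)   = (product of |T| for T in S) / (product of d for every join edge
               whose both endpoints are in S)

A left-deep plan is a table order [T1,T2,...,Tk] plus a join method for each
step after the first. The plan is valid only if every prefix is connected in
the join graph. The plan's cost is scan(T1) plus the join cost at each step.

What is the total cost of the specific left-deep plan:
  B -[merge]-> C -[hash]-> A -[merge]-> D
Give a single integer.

820740

step 1: scan B: cost=150, card=150
step 2: join C via merge
    card(P join C) = 150*80/(10) = 1200
    cost = 150 + 150*8 + 80*7 + 150 + 80 = 2140
step 3: join A via hash
    card(P join A) = 1200*80/(2) = 48000
    cost = 2140 + 2*80*7 + 1200 = 4460
step 4: join D via merge
    card(P join D) = 48000*40/(4) = 480000
    cost = 4460 + 48000*16 + 40*6 + 48000 + 40 = 820740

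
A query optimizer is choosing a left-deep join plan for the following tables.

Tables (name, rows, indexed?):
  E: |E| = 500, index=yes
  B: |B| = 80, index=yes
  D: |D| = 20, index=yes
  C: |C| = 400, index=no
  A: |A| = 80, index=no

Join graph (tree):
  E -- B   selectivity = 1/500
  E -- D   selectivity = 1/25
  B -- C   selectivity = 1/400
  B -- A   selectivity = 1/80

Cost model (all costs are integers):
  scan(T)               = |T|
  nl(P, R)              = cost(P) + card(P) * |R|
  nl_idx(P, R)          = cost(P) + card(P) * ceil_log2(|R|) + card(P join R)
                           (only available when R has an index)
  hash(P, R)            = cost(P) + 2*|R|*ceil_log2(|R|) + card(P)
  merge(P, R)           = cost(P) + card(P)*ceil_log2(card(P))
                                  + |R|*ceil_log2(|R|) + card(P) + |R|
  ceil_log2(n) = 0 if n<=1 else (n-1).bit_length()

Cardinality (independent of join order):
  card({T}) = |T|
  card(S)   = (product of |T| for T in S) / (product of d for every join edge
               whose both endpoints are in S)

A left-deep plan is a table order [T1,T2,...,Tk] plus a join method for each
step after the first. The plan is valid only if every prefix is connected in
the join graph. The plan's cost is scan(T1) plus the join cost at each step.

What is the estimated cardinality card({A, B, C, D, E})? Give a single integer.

64

Tables in S: A(80), B(80), C(400), D(20), E(500)
Edges inside S: E-B(d=500), E-D(d=25), B-C(d=400), B-A(d=80)
numerator = 80 * 80 * 400 * 20 * 500 = 25600000000
denominator = 500 * 25 * 400 * 80 = 400000000
card(S) = 25600000000 / 400000000 = 64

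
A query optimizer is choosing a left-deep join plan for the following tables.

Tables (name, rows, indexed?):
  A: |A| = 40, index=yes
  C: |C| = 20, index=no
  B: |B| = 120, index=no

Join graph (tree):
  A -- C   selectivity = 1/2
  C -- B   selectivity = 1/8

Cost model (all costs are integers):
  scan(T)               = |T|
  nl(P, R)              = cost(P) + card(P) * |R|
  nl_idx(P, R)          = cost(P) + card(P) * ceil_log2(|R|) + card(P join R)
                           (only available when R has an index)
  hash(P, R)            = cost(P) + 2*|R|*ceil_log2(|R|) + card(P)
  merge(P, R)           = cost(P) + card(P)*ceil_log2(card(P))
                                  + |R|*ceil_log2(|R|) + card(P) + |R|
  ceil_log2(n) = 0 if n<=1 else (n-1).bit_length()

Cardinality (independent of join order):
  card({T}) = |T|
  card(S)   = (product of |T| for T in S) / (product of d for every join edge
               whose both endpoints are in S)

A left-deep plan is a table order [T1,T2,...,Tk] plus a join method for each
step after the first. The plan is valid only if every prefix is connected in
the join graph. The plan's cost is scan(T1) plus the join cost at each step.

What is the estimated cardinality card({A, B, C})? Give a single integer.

6000

Tables in S: A(40), B(120), C(20)
Edges inside S: A-C(d=2), C-B(d=8)
numerator = 40 * 120 * 20 = 96000
denominator = 2 * 8 = 16
card(S) = 96000 / 16 = 6000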